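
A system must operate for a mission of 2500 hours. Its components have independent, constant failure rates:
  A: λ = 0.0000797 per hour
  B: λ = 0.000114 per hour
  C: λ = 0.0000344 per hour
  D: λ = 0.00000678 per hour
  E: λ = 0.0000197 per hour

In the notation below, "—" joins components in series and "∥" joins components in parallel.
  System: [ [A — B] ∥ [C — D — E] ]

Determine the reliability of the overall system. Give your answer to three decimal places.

0.946

R(A) = exp(−0.0000797 × 2500) = 0.81935
R(B) = exp(−0.000114 × 2500) = 0.75201
R(C) = exp(−0.0000344 × 2500) = 0.91759
R(D) = exp(−0.00000678 × 2500) = 0.98319
R(E) = exp(−0.0000197 × 2500) = 0.95194
Series (A and B): 0.81935 × 0.75201 = 0.61616
Series (C, D, and E): 0.91759 × 0.98319 × 0.95194 = 0.85881
Parallel ([0.61616] and [0.85881]): 1 − (1 − 0.61616)(1 − 0.85881) = 0.946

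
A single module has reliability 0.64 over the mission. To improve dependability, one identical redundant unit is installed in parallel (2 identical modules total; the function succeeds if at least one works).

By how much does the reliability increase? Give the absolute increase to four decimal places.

R_before = 0.64
R_after = 1 − (1 − 0.64)^2 = 0.8704
ΔR = 0.8704 − 0.64 = 0.2304

0.2304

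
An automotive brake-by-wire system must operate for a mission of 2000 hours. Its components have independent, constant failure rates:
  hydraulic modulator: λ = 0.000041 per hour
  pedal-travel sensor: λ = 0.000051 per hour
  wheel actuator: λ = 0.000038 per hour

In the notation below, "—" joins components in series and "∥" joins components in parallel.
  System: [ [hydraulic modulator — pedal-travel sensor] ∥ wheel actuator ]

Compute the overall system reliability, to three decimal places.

R(hydraulic modulator) = exp(−0.000041 × 2000) = 0.92127
R(pedal-travel sensor) = exp(−0.000051 × 2000) = 0.90303
R(wheel actuator) = exp(−0.000038 × 2000) = 0.92682
Series (hydraulic modulator and pedal-travel sensor): 0.92127 × 0.90303 = 0.83193
Parallel ([0.83193] and wheel actuator): 1 − (1 − 0.83193)(1 − 0.92682) = 0.988

0.988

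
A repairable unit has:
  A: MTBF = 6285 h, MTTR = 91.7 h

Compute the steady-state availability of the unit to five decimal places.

0.98562

A(A) = MTBF/(MTBF+MTTR) = 6285/(6285+91.7) = 0.98562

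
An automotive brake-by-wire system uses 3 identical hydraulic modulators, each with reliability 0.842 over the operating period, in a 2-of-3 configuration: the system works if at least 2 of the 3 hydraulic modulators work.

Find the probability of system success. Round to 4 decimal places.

0.9330

R = Σ_{i=2}^{3} C(3,i) p^i (1−p)^{3−i} with p = 0.842
C(3,2)·0.842^2·0.158^1 = 0.336049
C(3,3)·0.842^3·0.158^0 = 0.596948
Sum = 0.9330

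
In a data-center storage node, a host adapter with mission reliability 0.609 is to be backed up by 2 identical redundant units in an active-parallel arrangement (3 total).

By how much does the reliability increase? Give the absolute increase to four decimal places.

R_before = 0.609
R_after = 1 − (1 − 0.609)^3 = 0.9402
ΔR = 0.9402 − 0.609 = 0.3312

0.3312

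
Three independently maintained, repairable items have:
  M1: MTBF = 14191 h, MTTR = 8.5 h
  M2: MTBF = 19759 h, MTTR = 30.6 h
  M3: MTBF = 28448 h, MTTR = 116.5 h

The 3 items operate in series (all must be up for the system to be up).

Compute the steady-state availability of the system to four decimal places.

A(M1) = MTBF/(MTBF+MTTR) = 14191/(14191+8.5) = 0.999401
A(M2) = MTBF/(MTBF+MTTR) = 19759/(19759+30.6) = 0.998454
A(M3) = MTBF/(MTBF+MTTR) = 28448/(28448+116.5) = 0.995922
Series availability: 0.999401 × 0.998454 × 0.995922 = 0.9938

0.9938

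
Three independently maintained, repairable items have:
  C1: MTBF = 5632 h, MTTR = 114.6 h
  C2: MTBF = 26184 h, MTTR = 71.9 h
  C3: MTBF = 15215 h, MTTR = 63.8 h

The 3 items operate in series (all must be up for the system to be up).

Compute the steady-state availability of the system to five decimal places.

A(C1) = MTBF/(MTBF+MTTR) = 5632/(5632+114.6) = 0.980058
A(C2) = MTBF/(MTBF+MTTR) = 26184/(26184+71.9) = 0.997262
A(C3) = MTBF/(MTBF+MTTR) = 15215/(15215+63.8) = 0.995824
Series availability: 0.980058 × 0.997262 × 0.995824 = 0.97329

0.97329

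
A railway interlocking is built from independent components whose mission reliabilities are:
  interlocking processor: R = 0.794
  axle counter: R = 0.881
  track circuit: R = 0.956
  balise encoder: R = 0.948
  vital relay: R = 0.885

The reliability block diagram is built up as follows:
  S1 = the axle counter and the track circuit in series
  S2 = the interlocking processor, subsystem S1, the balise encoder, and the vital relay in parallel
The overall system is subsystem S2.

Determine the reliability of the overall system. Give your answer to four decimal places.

0.9998

Series (axle counter and track circuit): 0.881000 × 0.956000 = 0.842236
Parallel (interlocking processor, [0.842236], balise encoder, and vital relay): 1 − (1 − 0.794000)(1 − 0.842236)(1 − 0.948000)(1 − 0.885000) = 0.9998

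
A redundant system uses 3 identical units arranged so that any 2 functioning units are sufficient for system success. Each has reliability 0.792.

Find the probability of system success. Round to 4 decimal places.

R = Σ_{i=2}^{3} C(3,i) p^i (1−p)^{3−i} with p = 0.792
C(3,2)·0.792^2·0.208^1 = 0.391413
C(3,3)·0.792^3·0.208^0 = 0.496793
Sum = 0.8882

0.8882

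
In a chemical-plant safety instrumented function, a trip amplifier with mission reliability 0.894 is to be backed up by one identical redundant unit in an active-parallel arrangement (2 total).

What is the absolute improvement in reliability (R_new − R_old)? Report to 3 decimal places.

R_before = 0.894
R_after = 1 − (1 − 0.894)^2 = 0.989
ΔR = 0.989 − 0.894 = 0.095

0.095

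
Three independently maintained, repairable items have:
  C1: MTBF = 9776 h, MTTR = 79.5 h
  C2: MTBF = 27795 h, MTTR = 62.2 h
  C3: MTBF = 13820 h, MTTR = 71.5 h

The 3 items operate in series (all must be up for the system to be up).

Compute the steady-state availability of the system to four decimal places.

A(C1) = MTBF/(MTBF+MTTR) = 9776/(9776+79.5) = 0.991933
A(C2) = MTBF/(MTBF+MTTR) = 27795/(27795+62.2) = 0.997767
A(C3) = MTBF/(MTBF+MTTR) = 13820/(13820+71.5) = 0.994853
Series availability: 0.991933 × 0.997767 × 0.994853 = 0.9846

0.9846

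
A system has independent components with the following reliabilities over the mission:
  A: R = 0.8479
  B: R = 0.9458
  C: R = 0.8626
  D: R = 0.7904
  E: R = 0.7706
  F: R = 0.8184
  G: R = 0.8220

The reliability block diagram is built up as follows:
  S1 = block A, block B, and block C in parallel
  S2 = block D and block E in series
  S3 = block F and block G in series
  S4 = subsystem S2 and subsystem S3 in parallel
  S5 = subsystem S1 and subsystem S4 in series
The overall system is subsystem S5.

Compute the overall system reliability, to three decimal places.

0.871

Parallel (A, B, and C): 1 − (1 − 0.84790)(1 − 0.94580)(1 − 0.86260) = 0.99887
Series (D and E): 0.79040 × 0.77060 = 0.60908
Series (F and G): 0.81840 × 0.82200 = 0.67272
Parallel ([0.60908] and [0.67272]): 1 − (1 − 0.60908)(1 − 0.67272) = 0.87206
Series ([0.99887] and [0.87206]): 0.99887 × 0.87206 = 0.871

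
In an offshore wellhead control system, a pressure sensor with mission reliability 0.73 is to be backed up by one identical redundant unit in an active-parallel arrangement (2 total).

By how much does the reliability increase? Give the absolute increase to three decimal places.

0.197

R_before = 0.73
R_after = 1 − (1 − 0.73)^2 = 0.927
ΔR = 0.927 − 0.73 = 0.197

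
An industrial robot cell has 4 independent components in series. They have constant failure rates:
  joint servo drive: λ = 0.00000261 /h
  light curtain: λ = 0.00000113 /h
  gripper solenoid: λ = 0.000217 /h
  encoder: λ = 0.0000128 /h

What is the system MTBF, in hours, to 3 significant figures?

Series of exponential components: λ_sys = Σ λ_i
λ_sys = 0.00000261 + 0.00000113 + 0.000217 + 0.0000128 = 2.3354e-04 /h
MTBF = 1 / λ_sys = 4280 h

4280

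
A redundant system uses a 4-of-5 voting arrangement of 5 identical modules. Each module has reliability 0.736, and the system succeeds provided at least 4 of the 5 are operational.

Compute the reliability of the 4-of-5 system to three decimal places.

0.603

R = Σ_{i=4}^{5} C(5,i) p^i (1−p)^{5−i} with p = 0.736
C(5,4)·0.736^4·0.264^1 = 0.38733
C(5,5)·0.736^5·0.264^0 = 0.21597
Sum = 0.603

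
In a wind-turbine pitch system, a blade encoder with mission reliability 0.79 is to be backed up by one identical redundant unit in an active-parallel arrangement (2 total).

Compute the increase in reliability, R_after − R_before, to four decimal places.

0.1659

R_before = 0.79
R_after = 1 − (1 − 0.79)^2 = 0.9559
ΔR = 0.9559 − 0.79 = 0.1659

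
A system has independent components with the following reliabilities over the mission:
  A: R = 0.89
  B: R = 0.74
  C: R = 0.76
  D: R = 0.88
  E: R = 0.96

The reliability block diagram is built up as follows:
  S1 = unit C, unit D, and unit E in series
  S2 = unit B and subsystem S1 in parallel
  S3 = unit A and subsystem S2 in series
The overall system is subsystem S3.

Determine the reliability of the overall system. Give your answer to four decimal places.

Series (C, D, and E): 0.760000 × 0.880000 × 0.960000 = 0.642048
Parallel (B and [0.642048]): 1 − (1 − 0.740000)(1 − 0.642048) = 0.906932
Series (A and [0.906932]): 0.890000 × 0.906932 = 0.8072

0.8072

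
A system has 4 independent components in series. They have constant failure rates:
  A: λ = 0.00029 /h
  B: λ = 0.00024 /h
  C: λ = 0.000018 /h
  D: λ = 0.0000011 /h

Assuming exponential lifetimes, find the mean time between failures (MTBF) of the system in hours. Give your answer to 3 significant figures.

1820

Series of exponential components: λ_sys = Σ λ_i
λ_sys = 0.00029 + 0.00024 + 0.000018 + 0.0000011 = 5.4910e-04 /h
MTBF = 1 / λ_sys = 1820 h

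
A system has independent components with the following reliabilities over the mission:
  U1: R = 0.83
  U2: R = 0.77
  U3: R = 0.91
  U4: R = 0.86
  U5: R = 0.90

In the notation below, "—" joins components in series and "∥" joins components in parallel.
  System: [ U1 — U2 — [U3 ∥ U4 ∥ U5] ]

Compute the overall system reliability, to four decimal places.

0.6383

Parallel (U3, U4, and U5): 1 − (1 − 0.910000)(1 − 0.860000)(1 − 0.900000) = 0.998740
Series (U1, U2, and [0.998740]): 0.830000 × 0.770000 × 0.998740 = 0.6383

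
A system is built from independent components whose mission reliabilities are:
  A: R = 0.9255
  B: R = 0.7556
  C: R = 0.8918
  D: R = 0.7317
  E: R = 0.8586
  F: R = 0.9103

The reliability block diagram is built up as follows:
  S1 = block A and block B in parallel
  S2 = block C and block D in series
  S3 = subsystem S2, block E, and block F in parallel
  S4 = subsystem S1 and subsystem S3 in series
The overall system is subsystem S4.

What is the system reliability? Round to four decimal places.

0.9775

Parallel (A and B): 1 − (1 − 0.925500)(1 − 0.755600) = 0.981792
Series (C and D): 0.891800 × 0.731700 = 0.652530
Parallel ([0.652530], E, and F): 1 − (1 − 0.652530)(1 − 0.858600)(1 − 0.910300) = 0.995593
Series ([0.981792] and [0.995593]): 0.981792 × 0.995593 = 0.9775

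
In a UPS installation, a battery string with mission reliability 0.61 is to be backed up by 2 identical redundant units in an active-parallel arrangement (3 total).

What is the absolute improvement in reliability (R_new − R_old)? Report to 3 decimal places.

R_before = 0.61
R_after = 1 − (1 − 0.61)^3 = 0.941
ΔR = 0.941 − 0.61 = 0.331

0.331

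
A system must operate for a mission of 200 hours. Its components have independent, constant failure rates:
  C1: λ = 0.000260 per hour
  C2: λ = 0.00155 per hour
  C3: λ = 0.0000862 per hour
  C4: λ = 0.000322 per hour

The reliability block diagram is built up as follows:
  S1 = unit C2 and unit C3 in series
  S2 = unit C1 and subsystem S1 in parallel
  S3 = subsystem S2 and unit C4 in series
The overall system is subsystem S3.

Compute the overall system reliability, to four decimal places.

0.9244

R(C1) = exp(−0.000260 × 200) = 0.949329
R(C2) = exp(−0.00155 × 200) = 0.733447
R(C3) = exp(−0.0000862 × 200) = 0.982908
R(C4) = exp(−0.000322 × 200) = 0.937630
Series (C2 and C3): 0.733447 × 0.982908 = 0.720911
Parallel (C1 and [0.720911]): 1 − (1 − 0.949329)(1 − 0.720911) = 0.985858
Series ([0.985858] and C4): 0.985858 × 0.937630 = 0.9244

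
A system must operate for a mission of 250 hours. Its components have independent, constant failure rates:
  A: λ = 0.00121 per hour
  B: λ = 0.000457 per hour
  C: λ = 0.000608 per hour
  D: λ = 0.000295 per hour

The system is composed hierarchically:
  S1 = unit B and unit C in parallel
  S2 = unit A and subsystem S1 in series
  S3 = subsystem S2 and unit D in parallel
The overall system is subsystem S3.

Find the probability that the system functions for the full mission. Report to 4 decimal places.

R(A) = exp(−0.00121 × 250) = 0.738968
R(B) = exp(−0.000457 × 250) = 0.892035
R(C) = exp(−0.000608 × 250) = 0.858988
R(D) = exp(−0.000295 × 250) = 0.928904
Parallel (B and C): 1 − (1 − 0.892035)(1 − 0.858988) = 0.984776
Series (A and [0.984776]): 0.738968 × 0.984776 = 0.727718
Parallel ([0.727718] and D): 1 − (1 − 0.727718)(1 − 0.928904) = 0.9806

0.9806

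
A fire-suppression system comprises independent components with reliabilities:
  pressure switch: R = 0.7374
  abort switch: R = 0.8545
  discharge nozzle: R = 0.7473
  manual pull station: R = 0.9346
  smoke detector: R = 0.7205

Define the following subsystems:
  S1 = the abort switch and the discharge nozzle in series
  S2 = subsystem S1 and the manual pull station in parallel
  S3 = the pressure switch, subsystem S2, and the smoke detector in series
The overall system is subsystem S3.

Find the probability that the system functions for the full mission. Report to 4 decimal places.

0.5187

Series (abort switch and discharge nozzle): 0.854500 × 0.747300 = 0.638568
Parallel ([0.638568] and manual pull station): 1 − (1 − 0.638568)(1 − 0.934600) = 0.976362
Series (pressure switch, [0.976362], and smoke detector): 0.737400 × 0.976362 × 0.720500 = 0.5187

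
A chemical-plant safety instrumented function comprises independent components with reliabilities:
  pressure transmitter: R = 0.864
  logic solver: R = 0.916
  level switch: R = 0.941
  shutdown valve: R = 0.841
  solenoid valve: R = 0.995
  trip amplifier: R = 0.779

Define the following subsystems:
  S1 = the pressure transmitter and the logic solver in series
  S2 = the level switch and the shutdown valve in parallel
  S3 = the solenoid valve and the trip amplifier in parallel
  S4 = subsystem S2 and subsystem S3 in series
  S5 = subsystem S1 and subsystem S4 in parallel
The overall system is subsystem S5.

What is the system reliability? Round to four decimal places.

0.9978

Series (pressure transmitter and logic solver): 0.864000 × 0.916000 = 0.791424
Parallel (level switch and shutdown valve): 1 − (1 − 0.941000)(1 − 0.841000) = 0.990619
Parallel (solenoid valve and trip amplifier): 1 − (1 − 0.995000)(1 − 0.779000) = 0.998895
Series ([0.990619] and [0.998895]): 0.990619 × 0.998895 = 0.989524
Parallel ([0.791424] and [0.989524]): 1 − (1 − 0.791424)(1 − 0.989524) = 0.9978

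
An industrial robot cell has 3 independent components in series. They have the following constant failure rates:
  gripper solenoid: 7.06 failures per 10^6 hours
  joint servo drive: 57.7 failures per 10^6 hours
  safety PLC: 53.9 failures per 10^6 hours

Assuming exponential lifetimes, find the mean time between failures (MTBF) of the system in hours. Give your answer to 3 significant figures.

8430

Series of exponential components: λ_sys = Σ λ_i
λ_sys = 0.00000706 + 0.0000577 + 0.0000539 = 1.1866e-04 /h
MTBF = 1 / λ_sys = 8430 h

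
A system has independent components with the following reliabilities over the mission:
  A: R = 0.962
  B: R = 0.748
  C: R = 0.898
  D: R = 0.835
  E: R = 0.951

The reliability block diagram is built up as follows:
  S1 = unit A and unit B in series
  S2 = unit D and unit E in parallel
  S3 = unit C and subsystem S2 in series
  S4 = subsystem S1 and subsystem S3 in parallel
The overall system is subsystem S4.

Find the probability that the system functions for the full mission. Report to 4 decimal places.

0.9694

Series (A and B): 0.962000 × 0.748000 = 0.719576
Parallel (D and E): 1 − (1 − 0.835000)(1 − 0.951000) = 0.991915
Series (C and [0.991915]): 0.898000 × 0.991915 = 0.890740
Parallel ([0.719576] and [0.890740]): 1 − (1 − 0.719576)(1 − 0.890740) = 0.9694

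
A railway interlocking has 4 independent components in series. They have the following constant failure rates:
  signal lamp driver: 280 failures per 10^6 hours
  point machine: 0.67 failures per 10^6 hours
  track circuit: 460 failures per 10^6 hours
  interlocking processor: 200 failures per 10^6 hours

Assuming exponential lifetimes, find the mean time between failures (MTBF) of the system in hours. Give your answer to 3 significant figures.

Series of exponential components: λ_sys = Σ λ_i
λ_sys = 0.00028 + 0.00000067 + 0.00046 + 0.00020 = 9.4067e-04 /h
MTBF = 1 / λ_sys = 1060 h

1060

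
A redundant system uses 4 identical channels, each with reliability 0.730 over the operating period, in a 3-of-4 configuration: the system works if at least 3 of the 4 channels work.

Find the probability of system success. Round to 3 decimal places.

0.704

R = Σ_{i=3}^{4} C(4,i) p^i (1−p)^{4−i} with p = 0.730
C(4,3)·0.730^3·0.270^1 = 0.42014
C(4,4)·0.730^4·0.270^0 = 0.28398
Sum = 0.704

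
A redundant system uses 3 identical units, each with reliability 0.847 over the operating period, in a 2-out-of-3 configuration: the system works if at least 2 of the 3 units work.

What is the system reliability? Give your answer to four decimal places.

0.9369

R = Σ_{i=2}^{3} C(3,i) p^i (1−p)^{3−i} with p = 0.847
C(3,2)·0.847^2·0.153^1 = 0.329291
C(3,3)·0.847^3·0.153^0 = 0.607645
Sum = 0.9369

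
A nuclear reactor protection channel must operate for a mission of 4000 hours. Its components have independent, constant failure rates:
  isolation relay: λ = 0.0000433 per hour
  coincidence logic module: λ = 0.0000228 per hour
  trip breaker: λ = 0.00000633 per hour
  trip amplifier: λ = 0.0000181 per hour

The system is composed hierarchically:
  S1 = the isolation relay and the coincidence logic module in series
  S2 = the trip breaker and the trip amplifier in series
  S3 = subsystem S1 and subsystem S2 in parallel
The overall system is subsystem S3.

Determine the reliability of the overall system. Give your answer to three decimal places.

R(isolation relay) = exp(−0.0000433 × 4000) = 0.84097
R(coincidence logic module) = exp(−0.0000228 × 4000) = 0.91284
R(trip breaker) = exp(−0.00000633 × 4000) = 0.97500
R(trip amplifier) = exp(−0.0000181 × 4000) = 0.93016
Series (isolation relay and coincidence logic module): 0.84097 × 0.91284 = 0.76767
Series (trip breaker and trip amplifier): 0.97500 × 0.93016 = 0.90691
Parallel ([0.76767] and [0.90691]): 1 − (1 − 0.76767)(1 − 0.90691) = 0.978

0.978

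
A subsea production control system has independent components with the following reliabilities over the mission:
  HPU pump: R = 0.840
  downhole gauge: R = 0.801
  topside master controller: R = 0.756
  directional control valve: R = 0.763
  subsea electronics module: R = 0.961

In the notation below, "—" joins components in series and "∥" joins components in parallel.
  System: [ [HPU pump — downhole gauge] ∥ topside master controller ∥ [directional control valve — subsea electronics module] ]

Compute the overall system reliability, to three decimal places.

0.979

Series (HPU pump and downhole gauge): 0.84000 × 0.80100 = 0.67284
Series (directional control valve and subsea electronics module): 0.76300 × 0.96100 = 0.73324
Parallel ([0.67284], topside master controller, and [0.73324]): 1 − (1 − 0.67284)(1 − 0.75600)(1 − 0.73324) = 0.979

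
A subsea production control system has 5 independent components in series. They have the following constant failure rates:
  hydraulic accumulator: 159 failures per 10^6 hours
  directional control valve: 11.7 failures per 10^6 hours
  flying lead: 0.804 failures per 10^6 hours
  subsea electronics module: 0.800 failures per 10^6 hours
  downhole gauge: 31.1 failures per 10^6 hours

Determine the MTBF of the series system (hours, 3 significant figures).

4920

Series of exponential components: λ_sys = Σ λ_i
λ_sys = 0.000159 + 0.0000117 + 0.000000804 + 0.000000800 + 0.0000311 = 2.0340e-04 /h
MTBF = 1 / λ_sys = 4920 h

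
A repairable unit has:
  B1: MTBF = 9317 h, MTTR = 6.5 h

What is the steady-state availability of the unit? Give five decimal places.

0.99930

A(B1) = MTBF/(MTBF+MTTR) = 9317/(9317+6.5) = 0.99930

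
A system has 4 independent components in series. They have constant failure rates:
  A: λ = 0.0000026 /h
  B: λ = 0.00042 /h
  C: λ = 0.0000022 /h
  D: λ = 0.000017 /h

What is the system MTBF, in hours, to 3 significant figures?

2260

Series of exponential components: λ_sys = Σ λ_i
λ_sys = 0.0000026 + 0.00042 + 0.0000022 + 0.000017 = 4.4180e-04 /h
MTBF = 1 / λ_sys = 2260 h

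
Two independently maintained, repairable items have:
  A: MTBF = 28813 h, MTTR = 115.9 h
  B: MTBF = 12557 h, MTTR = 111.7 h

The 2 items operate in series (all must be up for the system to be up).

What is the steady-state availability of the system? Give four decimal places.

A(A) = MTBF/(MTBF+MTTR) = 28813/(28813+115.9) = 0.995994
A(B) = MTBF/(MTBF+MTTR) = 12557/(12557+111.7) = 0.991183
Series availability: 0.995994 × 0.991183 = 0.9872

0.9872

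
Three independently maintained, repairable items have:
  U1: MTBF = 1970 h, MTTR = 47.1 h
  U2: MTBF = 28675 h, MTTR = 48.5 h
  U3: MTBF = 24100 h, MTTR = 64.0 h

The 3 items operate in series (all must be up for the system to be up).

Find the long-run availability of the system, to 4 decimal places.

A(U1) = MTBF/(MTBF+MTTR) = 1970/(1970+47.1) = 0.976650
A(U2) = MTBF/(MTBF+MTTR) = 28675/(28675+48.5) = 0.998311
A(U3) = MTBF/(MTBF+MTTR) = 24100/(24100+64.0) = 0.997351
Series availability: 0.976650 × 0.998311 × 0.997351 = 0.9724

0.9724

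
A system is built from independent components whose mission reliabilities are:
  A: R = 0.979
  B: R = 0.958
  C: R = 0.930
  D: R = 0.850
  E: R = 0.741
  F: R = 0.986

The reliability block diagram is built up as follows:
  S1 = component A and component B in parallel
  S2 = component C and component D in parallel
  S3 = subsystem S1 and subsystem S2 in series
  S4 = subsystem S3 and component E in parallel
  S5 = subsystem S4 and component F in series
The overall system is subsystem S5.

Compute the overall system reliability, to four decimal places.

0.9831

Parallel (A and B): 1 − (1 − 0.979000)(1 − 0.958000) = 0.999118
Parallel (C and D): 1 − (1 − 0.930000)(1 − 0.850000) = 0.989500
Series ([0.999118] and [0.989500]): 0.999118 × 0.989500 = 0.988627
Parallel ([0.988627] and E): 1 − (1 − 0.988627)(1 − 0.741000) = 0.997054
Series ([0.997054] and F): 0.997054 × 0.986000 = 0.9831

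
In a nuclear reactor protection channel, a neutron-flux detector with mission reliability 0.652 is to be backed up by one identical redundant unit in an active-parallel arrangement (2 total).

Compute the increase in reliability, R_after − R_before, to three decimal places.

0.227

R_before = 0.652
R_after = 1 − (1 − 0.652)^2 = 0.879
ΔR = 0.879 − 0.652 = 0.227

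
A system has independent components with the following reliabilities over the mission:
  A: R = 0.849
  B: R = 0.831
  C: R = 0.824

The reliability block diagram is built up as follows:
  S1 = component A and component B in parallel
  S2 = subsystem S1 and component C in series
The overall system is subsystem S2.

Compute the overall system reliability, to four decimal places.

0.8030

Parallel (A and B): 1 − (1 − 0.849000)(1 − 0.831000) = 0.974481
Series ([0.974481] and C): 0.974481 × 0.824000 = 0.8030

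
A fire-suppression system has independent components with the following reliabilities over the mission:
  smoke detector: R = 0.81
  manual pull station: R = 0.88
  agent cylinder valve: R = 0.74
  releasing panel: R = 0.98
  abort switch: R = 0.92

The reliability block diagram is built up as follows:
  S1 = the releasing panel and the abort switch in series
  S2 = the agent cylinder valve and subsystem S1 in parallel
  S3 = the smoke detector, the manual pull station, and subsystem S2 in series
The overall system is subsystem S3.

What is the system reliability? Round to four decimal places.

Series (releasing panel and abort switch): 0.980000 × 0.920000 = 0.901600
Parallel (agent cylinder valve and [0.901600]): 1 − (1 − 0.740000)(1 − 0.901600) = 0.974416
Series (smoke detector, manual pull station, and [0.974416]): 0.810000 × 0.880000 × 0.974416 = 0.6946

0.6946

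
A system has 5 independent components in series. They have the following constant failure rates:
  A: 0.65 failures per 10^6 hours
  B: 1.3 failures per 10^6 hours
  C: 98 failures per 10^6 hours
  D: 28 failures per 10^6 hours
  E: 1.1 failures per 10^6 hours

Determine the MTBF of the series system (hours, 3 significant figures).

7750

Series of exponential components: λ_sys = Σ λ_i
λ_sys = 0.00000065 + 0.0000013 + 0.000098 + 0.000028 + 0.0000011 = 1.2905e-04 /h
MTBF = 1 / λ_sys = 7750 h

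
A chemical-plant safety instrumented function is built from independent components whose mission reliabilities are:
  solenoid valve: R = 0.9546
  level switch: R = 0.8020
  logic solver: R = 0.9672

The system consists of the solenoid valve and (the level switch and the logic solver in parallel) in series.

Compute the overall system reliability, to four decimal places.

Parallel (level switch and logic solver): 1 − (1 − 0.802000)(1 − 0.967200) = 0.993506
Series (solenoid valve and [0.993506]): 0.954600 × 0.993506 = 0.9484

0.9484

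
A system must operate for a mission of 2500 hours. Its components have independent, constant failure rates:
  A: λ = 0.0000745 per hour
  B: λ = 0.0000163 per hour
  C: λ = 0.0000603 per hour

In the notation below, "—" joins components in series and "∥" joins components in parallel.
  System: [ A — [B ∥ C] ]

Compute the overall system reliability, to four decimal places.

0.8254

R(A) = exp(−0.0000745 × 2500) = 0.830066
R(B) = exp(−0.0000163 × 2500) = 0.960069
R(C) = exp(−0.0000603 × 2500) = 0.860063
Parallel (B and C): 1 − (1 − 0.960069)(1 − 0.860063) = 0.994412
Series (A and [0.994412]): 0.830066 × 0.994412 = 0.8254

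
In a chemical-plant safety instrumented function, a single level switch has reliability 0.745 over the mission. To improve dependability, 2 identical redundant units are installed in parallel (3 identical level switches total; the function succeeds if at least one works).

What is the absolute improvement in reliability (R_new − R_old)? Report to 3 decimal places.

R_before = 0.745
R_after = 1 − (1 − 0.745)^3 = 0.983
ΔR = 0.983 − 0.745 = 0.238

0.238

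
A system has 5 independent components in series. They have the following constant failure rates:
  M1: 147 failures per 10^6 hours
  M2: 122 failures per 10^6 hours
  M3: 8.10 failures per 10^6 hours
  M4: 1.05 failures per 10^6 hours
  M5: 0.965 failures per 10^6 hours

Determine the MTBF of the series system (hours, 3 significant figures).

3580

Series of exponential components: λ_sys = Σ λ_i
λ_sys = 0.000147 + 0.000122 + 0.00000810 + 0.00000105 + 0.000000965 = 2.7911e-04 /h
MTBF = 1 / λ_sys = 3580 h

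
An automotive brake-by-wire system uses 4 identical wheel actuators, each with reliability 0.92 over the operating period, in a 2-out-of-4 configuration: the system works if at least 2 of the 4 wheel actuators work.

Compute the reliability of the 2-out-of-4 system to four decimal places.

0.9981

R = Σ_{i=2}^{4} C(4,i) p^i (1−p)^{4−i} with p = 0.92
C(4,2)·0.92^2·0.08^2 = 0.032502
C(4,3)·0.92^3·0.08^1 = 0.249180
C(4,4)·0.92^4·0.08^0 = 0.716393
Sum = 0.9981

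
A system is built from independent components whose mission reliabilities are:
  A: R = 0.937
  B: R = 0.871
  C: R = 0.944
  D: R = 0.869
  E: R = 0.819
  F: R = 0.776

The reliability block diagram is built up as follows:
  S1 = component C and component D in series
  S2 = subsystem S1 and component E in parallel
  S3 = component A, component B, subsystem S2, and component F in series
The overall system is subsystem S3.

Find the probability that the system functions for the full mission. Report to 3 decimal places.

0.613

Series (C and D): 0.94400 × 0.86900 = 0.82034
Parallel ([0.82034] and E): 1 − (1 − 0.82034)(1 − 0.81900) = 0.96748
Series (A, B, [0.96748], and F): 0.93700 × 0.87100 × 0.96748 × 0.77600 = 0.613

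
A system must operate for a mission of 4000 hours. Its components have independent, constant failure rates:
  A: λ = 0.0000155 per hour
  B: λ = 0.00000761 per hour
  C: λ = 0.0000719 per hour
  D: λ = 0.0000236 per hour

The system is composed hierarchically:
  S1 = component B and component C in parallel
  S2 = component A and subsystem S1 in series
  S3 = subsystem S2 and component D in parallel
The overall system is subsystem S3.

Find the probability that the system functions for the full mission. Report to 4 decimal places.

R(A) = exp(−0.0000155 × 4000) = 0.939883
R(B) = exp(−0.00000761 × 4000) = 0.970019
R(C) = exp(−0.0000719 × 4000) = 0.750062
R(D) = exp(−0.0000236 × 4000) = 0.909919
Parallel (B and C): 1 − (1 − 0.970019)(1 − 0.750062) = 0.992507
Series (A and [0.992507]): 0.939883 × 0.992507 = 0.932840
Parallel ([0.932840] and D): 1 − (1 − 0.932840)(1 − 0.909919) = 0.9940

0.9940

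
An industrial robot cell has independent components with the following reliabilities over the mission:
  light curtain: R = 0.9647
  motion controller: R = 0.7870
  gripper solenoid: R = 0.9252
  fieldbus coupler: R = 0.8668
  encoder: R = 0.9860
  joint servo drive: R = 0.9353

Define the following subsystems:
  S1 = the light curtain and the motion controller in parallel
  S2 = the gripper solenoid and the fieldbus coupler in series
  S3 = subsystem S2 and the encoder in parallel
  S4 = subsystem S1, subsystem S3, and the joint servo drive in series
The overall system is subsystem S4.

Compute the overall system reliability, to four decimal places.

0.9257

Parallel (light curtain and motion controller): 1 − (1 − 0.964700)(1 − 0.787000) = 0.992481
Series (gripper solenoid and fieldbus coupler): 0.925200 × 0.866800 = 0.801963
Parallel ([0.801963] and encoder): 1 − (1 − 0.801963)(1 − 0.986000) = 0.997227
Series ([0.992481], [0.997227], and joint servo drive): 0.992481 × 0.997227 × 0.935300 = 0.9257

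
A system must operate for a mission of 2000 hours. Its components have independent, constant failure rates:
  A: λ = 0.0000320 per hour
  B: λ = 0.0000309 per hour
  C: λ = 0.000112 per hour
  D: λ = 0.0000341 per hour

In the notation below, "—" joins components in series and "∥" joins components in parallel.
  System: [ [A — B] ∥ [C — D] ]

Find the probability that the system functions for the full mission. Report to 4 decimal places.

0.9700

R(A) = exp(−0.0000320 × 2000) = 0.938005
R(B) = exp(−0.0000309 × 2000) = 0.940071
R(C) = exp(−0.000112 × 2000) = 0.799315
R(D) = exp(−0.0000341 × 2000) = 0.934074
Series (A and B): 0.938005 × 0.940071 = 0.881791
Series (C and D): 0.799315 × 0.934074 = 0.746619
Parallel ([0.881791] and [0.746619]): 1 − (1 − 0.881791)(1 − 0.746619) = 0.9700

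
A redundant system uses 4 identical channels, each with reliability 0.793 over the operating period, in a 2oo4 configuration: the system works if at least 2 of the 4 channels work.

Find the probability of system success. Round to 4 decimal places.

0.9700

R = Σ_{i=2}^{4} C(4,i) p^i (1−p)^{4−i} with p = 0.793
C(4,2)·0.793^2·0.207^2 = 0.161673
C(4,3)·0.793^3·0.207^1 = 0.412905
C(4,4)·0.793^4·0.207^0 = 0.395451
Sum = 0.9700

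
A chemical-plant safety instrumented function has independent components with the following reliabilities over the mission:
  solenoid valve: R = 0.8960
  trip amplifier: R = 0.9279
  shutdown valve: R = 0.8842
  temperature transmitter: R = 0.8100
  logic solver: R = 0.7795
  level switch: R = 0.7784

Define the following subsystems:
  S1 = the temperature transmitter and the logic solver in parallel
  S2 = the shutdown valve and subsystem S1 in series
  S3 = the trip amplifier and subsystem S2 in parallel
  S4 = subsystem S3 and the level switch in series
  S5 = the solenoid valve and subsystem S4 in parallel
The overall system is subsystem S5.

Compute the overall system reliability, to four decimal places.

Parallel (temperature transmitter and logic solver): 1 − (1 − 0.810000)(1 − 0.779500) = 0.958105
Series (shutdown valve and [0.958105]): 0.884200 × 0.958105 = 0.847156
Parallel (trip amplifier and [0.847156]): 1 − (1 − 0.927900)(1 − 0.847156) = 0.988980
Series ([0.988980] and level switch): 0.988980 × 0.778400 = 0.769822
Parallel (solenoid valve and [0.769822]): 1 − (1 − 0.896000)(1 − 0.769822) = 0.9761

0.9761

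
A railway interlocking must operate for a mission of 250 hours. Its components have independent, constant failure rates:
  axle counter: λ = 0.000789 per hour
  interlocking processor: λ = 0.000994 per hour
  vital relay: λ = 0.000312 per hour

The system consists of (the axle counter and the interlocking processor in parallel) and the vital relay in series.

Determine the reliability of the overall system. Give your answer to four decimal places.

0.8885

R(axle counter) = exp(−0.000789 × 250) = 0.820985
R(interlocking processor) = exp(−0.000994 × 250) = 0.779970
R(vital relay) = exp(−0.000312 × 250) = 0.924964
Parallel (axle counter and interlocking processor): 1 − (1 − 0.820985)(1 − 0.779970) = 0.960611
Series ([0.960611] and vital relay): 0.960611 × 0.924964 = 0.8885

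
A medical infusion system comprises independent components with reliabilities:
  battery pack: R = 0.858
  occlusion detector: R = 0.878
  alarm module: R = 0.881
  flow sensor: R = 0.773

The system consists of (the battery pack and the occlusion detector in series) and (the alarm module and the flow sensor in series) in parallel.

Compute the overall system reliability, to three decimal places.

Series (battery pack and occlusion detector): 0.85800 × 0.87800 = 0.75332
Series (alarm module and flow sensor): 0.88100 × 0.77300 = 0.68101
Parallel ([0.75332] and [0.68101]): 1 − (1 − 0.75332)(1 − 0.68101) = 0.921

0.921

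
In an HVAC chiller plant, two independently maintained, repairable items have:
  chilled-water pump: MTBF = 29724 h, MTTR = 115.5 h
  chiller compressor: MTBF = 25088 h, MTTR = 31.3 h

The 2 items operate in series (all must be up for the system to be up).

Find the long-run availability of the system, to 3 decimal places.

A(chilled-water pump) = MTBF/(MTBF+MTTR) = 29724/(29724+115.5) = 0.996129
A(chiller compressor) = MTBF/(MTBF+MTTR) = 25088/(25088+31.3) = 0.998754
Series availability: 0.996129 × 0.998754 = 0.995

0.995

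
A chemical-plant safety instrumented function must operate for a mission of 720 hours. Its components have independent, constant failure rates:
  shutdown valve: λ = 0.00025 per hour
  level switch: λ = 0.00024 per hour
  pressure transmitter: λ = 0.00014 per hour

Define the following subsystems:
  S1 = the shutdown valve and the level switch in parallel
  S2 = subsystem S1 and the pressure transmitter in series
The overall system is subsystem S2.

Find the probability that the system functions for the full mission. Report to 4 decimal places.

R(shutdown valve) = exp(−0.00025 × 720) = 0.835270
R(level switch) = exp(−0.00024 × 720) = 0.841306
R(pressure transmitter) = exp(−0.00014 × 720) = 0.904114
Parallel (shutdown valve and level switch): 1 − (1 − 0.835270)(1 − 0.841306) = 0.973858
Series ([0.973858] and pressure transmitter): 0.973858 × 0.904114 = 0.8805

0.8805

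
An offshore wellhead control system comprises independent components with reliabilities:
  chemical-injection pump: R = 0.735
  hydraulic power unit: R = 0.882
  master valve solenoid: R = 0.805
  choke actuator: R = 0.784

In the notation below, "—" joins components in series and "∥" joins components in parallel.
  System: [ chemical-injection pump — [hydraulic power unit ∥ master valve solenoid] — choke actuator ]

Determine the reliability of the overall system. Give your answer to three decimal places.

Parallel (hydraulic power unit and master valve solenoid): 1 − (1 − 0.88200)(1 − 0.80500) = 0.97699
Series (chemical-injection pump, [0.97699], and choke actuator): 0.73500 × 0.97699 × 0.78400 = 0.563

0.563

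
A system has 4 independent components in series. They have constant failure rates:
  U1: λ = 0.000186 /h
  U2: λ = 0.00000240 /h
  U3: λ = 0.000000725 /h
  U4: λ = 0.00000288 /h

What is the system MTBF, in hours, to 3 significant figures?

Series of exponential components: λ_sys = Σ λ_i
λ_sys = 0.000186 + 0.00000240 + 0.000000725 + 0.00000288 = 1.9201e-04 /h
MTBF = 1 / λ_sys = 5210 h

5210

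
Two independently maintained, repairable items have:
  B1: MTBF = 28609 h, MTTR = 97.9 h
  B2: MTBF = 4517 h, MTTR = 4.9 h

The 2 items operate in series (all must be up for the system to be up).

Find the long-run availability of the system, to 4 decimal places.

A(B1) = MTBF/(MTBF+MTTR) = 28609/(28609+97.9) = 0.996590
A(B2) = MTBF/(MTBF+MTTR) = 4517/(4517+4.9) = 0.998916
Series availability: 0.996590 × 0.998916 = 0.9955

0.9955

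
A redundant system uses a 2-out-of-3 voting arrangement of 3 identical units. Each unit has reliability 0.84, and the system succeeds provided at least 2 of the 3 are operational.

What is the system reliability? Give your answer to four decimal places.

0.9314

R = Σ_{i=2}^{3} C(3,i) p^i (1−p)^{3−i} with p = 0.84
C(3,2)·0.84^2·0.16^1 = 0.338688
C(3,3)·0.84^3·0.16^0 = 0.592704
Sum = 0.9314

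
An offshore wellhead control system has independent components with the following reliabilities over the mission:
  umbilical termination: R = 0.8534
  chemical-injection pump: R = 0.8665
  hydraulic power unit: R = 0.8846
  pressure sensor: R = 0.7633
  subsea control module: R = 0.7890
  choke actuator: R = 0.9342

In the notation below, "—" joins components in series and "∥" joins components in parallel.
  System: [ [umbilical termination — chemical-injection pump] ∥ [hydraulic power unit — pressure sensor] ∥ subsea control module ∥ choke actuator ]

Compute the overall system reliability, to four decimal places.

0.9988

Series (umbilical termination and chemical-injection pump): 0.853400 × 0.866500 = 0.739471
Series (hydraulic power unit and pressure sensor): 0.884600 × 0.763300 = 0.675215
Parallel ([0.739471], [0.675215], subsea control module, and choke actuator): 1 − (1 − 0.739471)(1 − 0.675215)(1 − 0.789000)(1 − 0.934200) = 0.9988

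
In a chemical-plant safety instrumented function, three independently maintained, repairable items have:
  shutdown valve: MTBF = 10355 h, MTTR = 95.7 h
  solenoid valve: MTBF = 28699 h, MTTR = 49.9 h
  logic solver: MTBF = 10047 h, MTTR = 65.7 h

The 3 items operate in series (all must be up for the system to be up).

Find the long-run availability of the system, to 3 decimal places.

A(shutdown valve) = MTBF/(MTBF+MTTR) = 10355/(10355+95.7) = 0.990843
A(solenoid valve) = MTBF/(MTBF+MTTR) = 28699/(28699+49.9) = 0.998264
A(logic solver) = MTBF/(MTBF+MTTR) = 10047/(10047+65.7) = 0.993503
Series availability: 0.990843 × 0.998264 × 0.993503 = 0.983

0.983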